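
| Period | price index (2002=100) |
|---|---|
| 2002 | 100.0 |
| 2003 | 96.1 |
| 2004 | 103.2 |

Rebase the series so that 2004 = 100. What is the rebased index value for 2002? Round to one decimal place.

96.9

Rebased(2002) = 100.0 / 103.2 × 100 = 96.8992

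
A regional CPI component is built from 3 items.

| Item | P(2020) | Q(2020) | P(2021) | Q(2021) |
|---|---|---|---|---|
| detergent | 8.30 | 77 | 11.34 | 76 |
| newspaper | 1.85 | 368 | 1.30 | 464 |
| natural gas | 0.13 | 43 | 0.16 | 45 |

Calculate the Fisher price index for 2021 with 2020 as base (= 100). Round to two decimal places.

Laspeyres component (base-period weights):
ΣP(2021)Q(2020) = 11.34×77 + 1.30×368 + 0.16×43 = 873.18 + 478.4 + 6.88 = 1358.46
ΣP(2020)Q(2020) = 8.30×77 + 1.85×368 + 0.13×43 = 639.1 + 680.8 + 5.59 = 1325.49
L = 1358.46 / 1325.49 × 100 = 102.4874
Paasche component (current-period weights):
ΣP(2021)Q(2021) = 11.34×76 + 1.30×464 + 0.16×45 = 861.84 + 603.2 + 7.2 = 1472.24
ΣP(2020)Q(2021) = 8.30×76 + 1.85×464 + 0.13×45 = 630.8 + 858.4 + 5.85 = 1495.05
P = 1472.24 / 1495.05 × 100 = 98.4743
Fisher = √(L × P) = √(102.4874 × 98.4743) = 100.4608

100.46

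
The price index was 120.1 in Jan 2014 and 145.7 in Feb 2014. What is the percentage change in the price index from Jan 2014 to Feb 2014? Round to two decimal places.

21.32%

Change = (145.7 − 120.1) / 120.1 × 100
       = 25.6 / 120.1 × 100 = 21.3156%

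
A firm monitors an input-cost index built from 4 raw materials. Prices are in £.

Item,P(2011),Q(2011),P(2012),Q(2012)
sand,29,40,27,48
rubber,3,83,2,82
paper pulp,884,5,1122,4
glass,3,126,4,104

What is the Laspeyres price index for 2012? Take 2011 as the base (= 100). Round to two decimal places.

Laspeyres price index uses base-period quantities as weights.
ΣP(2012)·Q(2011) = 27×40 + 2×83 + 1122×5 + 4×126 = 1080 + 166 + 5610 + 504 = 7360
ΣP(2011)·Q(2011) = 29×40 + 3×83 + 884×5 + 3×126 = 1160 + 249 + 4420 + 378 = 6207
Index = 7360 / 6207 × 100 = 118.5758

118.58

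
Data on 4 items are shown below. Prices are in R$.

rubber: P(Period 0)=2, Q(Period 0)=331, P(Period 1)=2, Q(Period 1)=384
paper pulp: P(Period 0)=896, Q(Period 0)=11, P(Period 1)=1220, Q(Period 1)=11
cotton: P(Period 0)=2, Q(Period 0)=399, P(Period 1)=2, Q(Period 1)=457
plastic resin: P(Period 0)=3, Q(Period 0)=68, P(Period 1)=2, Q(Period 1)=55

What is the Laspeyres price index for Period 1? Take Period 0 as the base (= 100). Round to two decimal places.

130.35

Laspeyres price index uses base-period quantities as weights.
ΣP(Period 1)·Q(Period 0) = 2×331 + 1220×11 + 2×399 + 2×68 = 662 + 13420 + 798 + 136 = 15016
ΣP(Period 0)·Q(Period 0) = 2×331 + 896×11 + 2×399 + 3×68 = 662 + 9856 + 798 + 204 = 11520
Index = 15016 / 11520 × 100 = 130.3472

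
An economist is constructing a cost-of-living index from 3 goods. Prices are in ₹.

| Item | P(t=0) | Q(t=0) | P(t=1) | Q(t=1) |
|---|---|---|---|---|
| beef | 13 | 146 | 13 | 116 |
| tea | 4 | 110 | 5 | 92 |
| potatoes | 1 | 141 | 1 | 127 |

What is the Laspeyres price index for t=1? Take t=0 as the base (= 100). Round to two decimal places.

104.44

Laspeyres price index uses base-period quantities as weights.
ΣP(t=1)·Q(t=0) = 13×146 + 5×110 + 1×141 = 1898 + 550 + 141 = 2589
ΣP(t=0)·Q(t=0) = 13×146 + 4×110 + 1×141 = 1898 + 440 + 141 = 2479
Index = 2589 / 2479 × 100 = 104.4373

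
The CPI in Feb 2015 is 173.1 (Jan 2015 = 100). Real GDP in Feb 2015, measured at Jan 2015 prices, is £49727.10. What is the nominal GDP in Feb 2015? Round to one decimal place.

86077.6

Nominal = Real × (Index/100) = 49727.10 × (173.1/100)
        = 49727.10 × 1.731 = 86077.6101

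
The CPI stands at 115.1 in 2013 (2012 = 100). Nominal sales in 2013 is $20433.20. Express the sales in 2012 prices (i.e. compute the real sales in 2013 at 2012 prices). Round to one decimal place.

Real = Nominal ÷ (Index/100) = 20433.20 ÷ (115.1/100)
     = 20433.20 ÷ 1.151 = 17752.5630

17752.6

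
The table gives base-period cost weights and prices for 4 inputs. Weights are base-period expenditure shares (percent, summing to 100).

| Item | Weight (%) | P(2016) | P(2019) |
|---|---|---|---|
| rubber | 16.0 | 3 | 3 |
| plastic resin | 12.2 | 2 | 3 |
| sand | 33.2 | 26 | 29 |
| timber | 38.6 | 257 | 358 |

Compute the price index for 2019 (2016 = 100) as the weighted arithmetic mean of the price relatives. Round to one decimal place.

rubber: 16.0 × (3/3) = 16.0 × 1.000000 = 16.0000
plastic resin: 12.2 × (3/2) = 12.2 × 1.500000 = 18.3000
sand: 33.2 × (29/26) = 33.2 × 1.115385 = 37.0308
timber: 38.6 × (358/257) = 38.6 × 1.392996 = 53.7696
Index = Σ wᵢ·(p₁ᵢ/p₀ᵢ) = 16.0000 + 18.3000 + 37.0308 + 53.7696 = 125.1004

125.1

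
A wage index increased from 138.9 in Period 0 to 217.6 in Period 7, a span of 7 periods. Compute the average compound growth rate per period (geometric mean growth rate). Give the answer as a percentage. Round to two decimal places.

Growth factor = (217.6/138.9)^(1/7) = (1.566595)^(1/7) = 1.066230
Growth rate = 1.066230 − 1 = 0.066230 = 6.6230%

6.62%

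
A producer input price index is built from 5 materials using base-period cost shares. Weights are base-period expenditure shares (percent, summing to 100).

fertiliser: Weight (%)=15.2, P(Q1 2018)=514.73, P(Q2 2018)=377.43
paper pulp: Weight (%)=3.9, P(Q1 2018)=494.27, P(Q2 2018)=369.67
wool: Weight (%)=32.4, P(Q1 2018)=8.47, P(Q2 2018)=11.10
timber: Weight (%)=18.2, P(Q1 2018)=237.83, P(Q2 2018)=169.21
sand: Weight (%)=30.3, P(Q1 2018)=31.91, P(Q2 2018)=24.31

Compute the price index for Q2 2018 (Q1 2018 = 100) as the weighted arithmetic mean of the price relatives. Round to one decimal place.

92.6

fertiliser: 15.2 × (377.43/514.73) = 15.2 × 0.733258 = 11.1455
paper pulp: 3.9 × (369.67/494.27) = 3.9 × 0.747911 = 2.9169
wool: 32.4 × (11.10/8.47) = 32.4 × 1.310508 = 42.4604
timber: 18.2 × (169.21/237.83) = 18.2 × 0.711475 = 12.9488
sand: 30.3 × (24.31/31.91) = 30.3 × 0.761830 = 23.0835
Index = Σ wᵢ·(p₁ᵢ/p₀ᵢ) = 11.1455 + 2.9169 + 42.4604 + 12.9488 + 23.0835 = 92.5551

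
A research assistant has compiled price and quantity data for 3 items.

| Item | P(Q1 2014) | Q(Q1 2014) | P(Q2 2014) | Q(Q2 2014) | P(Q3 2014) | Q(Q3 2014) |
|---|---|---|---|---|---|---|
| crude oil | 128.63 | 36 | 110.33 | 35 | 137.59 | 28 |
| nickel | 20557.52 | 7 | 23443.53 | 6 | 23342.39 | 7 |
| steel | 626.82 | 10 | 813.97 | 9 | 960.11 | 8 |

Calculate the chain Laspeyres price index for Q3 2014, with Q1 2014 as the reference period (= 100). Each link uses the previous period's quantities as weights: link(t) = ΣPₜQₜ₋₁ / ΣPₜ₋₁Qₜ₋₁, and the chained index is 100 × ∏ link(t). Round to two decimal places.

Link Q1 2014→Q2 2014:
ΣP(Q2 2014)Q(Q1 2014) = 110.33×36 + 23443.53×7 + 813.97×10 = 3971.88 + 164104.71 + 8139.7 = 176216.29
ΣP(Q1 2014)Q(Q1 2014) = 128.63×36 + 20557.52×7 + 626.82×10 = 4630.68 + 143902.64 + 6268.2 = 154801.52
link = 176216.29/154801.52 = 1.138337
Link Q2 2014→Q3 2014:
ΣP(Q3 2014)Q(Q2 2014) = 137.59×35 + 23342.39×6 + 960.11×9 = 4815.65 + 140054.34 + 8640.99 = 153510.98
ΣP(Q2 2014)Q(Q2 2014) = 110.33×35 + 23443.53×6 + 813.97×9 = 3861.55 + 140661.18 + 7325.73 = 151848.46
link = 153510.98/151848.46 = 1.010949
Chained index = 100 × 1.138337 × 1.010949 = 115.0800

115.08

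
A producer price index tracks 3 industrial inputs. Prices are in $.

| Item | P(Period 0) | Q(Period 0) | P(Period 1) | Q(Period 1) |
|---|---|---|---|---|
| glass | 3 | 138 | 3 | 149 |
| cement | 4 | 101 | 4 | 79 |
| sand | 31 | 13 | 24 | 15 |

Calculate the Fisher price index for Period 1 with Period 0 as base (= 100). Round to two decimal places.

92.00

Laspeyres component (base-period weights):
ΣP(Period 1)Q(Period 0) = 3×138 + 4×101 + 24×13 = 414 + 404 + 312 = 1130
ΣP(Period 0)Q(Period 0) = 3×138 + 4×101 + 31×13 = 414 + 404 + 403 = 1221
L = 1130 / 1221 × 100 = 92.5471
Paasche component (current-period weights):
ΣP(Period 1)Q(Period 1) = 3×149 + 4×79 + 24×15 = 447 + 316 + 360 = 1123
ΣP(Period 0)Q(Period 1) = 3×149 + 4×79 + 31×15 = 447 + 316 + 465 = 1228
P = 1123 / 1228 × 100 = 91.4495
Fisher = √(L × P) = √(92.5471 × 91.4495) = 91.9967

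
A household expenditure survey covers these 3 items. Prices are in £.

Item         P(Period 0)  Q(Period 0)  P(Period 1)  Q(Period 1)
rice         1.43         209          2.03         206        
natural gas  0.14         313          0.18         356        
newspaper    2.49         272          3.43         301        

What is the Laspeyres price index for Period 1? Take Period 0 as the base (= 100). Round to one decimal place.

138.6

Laspeyres price index uses base-period quantities as weights.
ΣP(Period 1)·Q(Period 0) = 2.03×209 + 0.18×313 + 3.43×272 = 424.27 + 56.34 + 932.96 = 1413.57
ΣP(Period 0)·Q(Period 0) = 1.43×209 + 0.14×313 + 2.49×272 = 298.87 + 43.82 + 677.28 = 1019.97
Index = 1413.57 / 1019.97 × 100 = 138.5894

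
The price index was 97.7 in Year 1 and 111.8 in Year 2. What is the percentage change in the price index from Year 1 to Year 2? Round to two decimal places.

Change = (111.8 − 97.7) / 97.7 × 100
       = 14.1 / 97.7 × 100 = 14.4319%

14.43%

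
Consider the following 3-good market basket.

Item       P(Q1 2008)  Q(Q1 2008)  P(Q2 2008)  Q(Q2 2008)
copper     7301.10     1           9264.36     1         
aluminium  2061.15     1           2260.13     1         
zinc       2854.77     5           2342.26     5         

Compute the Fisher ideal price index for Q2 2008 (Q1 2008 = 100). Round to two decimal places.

98.31

Laspeyres component (base-period weights):
ΣP(Q2 2008)Q(Q1 2008) = 9264.36×1 + 2260.13×1 + 2342.26×5 = 9264.36 + 2260.13 + 11711.3 = 23235.79
ΣP(Q1 2008)Q(Q1 2008) = 7301.10×1 + 2061.15×1 + 2854.77×5 = 7301.1 + 2061.15 + 14273.85 = 23636.1
L = 23235.79 / 23636.1 × 100 = 98.3064
Paasche component (current-period weights):
ΣP(Q2 2008)Q(Q2 2008) = 9264.36×1 + 2260.13×1 + 2342.26×5 = 9264.36 + 2260.13 + 11711.3 = 23235.79
ΣP(Q1 2008)Q(Q2 2008) = 7301.10×1 + 2061.15×1 + 2854.77×5 = 7301.1 + 2061.15 + 14273.85 = 23636.1
P = 23235.79 / 23636.1 × 100 = 98.3064
Fisher = √(L × P) = √(98.3064 × 98.3064) = 98.3064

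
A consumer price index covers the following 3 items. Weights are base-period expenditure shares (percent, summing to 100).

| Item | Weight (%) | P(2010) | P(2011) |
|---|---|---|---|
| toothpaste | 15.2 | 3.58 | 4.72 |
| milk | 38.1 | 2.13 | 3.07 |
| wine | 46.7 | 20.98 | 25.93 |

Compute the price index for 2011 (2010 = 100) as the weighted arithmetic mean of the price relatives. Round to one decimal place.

toothpaste: 15.2 × (4.72/3.58) = 15.2 × 1.318436 = 20.0402
milk: 38.1 × (3.07/2.13) = 38.1 × 1.441315 = 54.9141
wine: 46.7 × (25.93/20.98) = 46.7 × 1.235939 = 57.7184
Index = Σ wᵢ·(p₁ᵢ/p₀ᵢ) = 20.0402 + 54.9141 + 57.7184 = 132.6727

132.7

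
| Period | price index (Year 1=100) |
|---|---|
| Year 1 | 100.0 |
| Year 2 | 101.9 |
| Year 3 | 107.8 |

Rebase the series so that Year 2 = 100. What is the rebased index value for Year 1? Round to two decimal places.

Rebased(Year 1) = 100.0 / 101.9 × 100 = 98.1354

98.14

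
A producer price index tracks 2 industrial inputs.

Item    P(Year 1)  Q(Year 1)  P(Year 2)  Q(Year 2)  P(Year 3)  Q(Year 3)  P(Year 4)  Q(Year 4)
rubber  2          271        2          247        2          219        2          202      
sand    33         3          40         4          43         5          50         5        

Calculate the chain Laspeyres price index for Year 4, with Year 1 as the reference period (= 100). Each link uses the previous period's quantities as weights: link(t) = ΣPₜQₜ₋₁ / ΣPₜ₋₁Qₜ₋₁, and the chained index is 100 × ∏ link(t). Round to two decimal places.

110.81

Link Year 1→Year 2:
ΣP(Year 2)Q(Year 1) = 2×271 + 40×3 = 542 + 120 = 662
ΣP(Year 1)Q(Year 1) = 2×271 + 33×3 = 542 + 99 = 641
link = 662/641 = 1.032761
Link Year 2→Year 3:
ΣP(Year 3)Q(Year 2) = 2×247 + 43×4 = 494 + 172 = 666
ΣP(Year 2)Q(Year 2) = 2×247 + 40×4 = 494 + 160 = 654
link = 666/654 = 1.018349
Link Year 3→Year 4:
ΣP(Year 4)Q(Year 3) = 2×219 + 50×5 = 438 + 250 = 688
ΣP(Year 3)Q(Year 3) = 2×219 + 43×5 = 438 + 215 = 653
link = 688/653 = 1.053599
Chained index = 100 × 1.032761 × 1.018349 × 1.053599 = 110.8081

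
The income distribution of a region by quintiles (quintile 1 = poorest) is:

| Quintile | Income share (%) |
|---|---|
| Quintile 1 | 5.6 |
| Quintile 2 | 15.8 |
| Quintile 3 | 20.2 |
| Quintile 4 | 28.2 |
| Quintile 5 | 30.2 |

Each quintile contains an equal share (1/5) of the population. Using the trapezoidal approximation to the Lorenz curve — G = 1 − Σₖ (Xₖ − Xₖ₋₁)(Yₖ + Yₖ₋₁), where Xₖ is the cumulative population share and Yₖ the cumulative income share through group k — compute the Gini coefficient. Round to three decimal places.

0.246

Cumulative income shares Yₖ: 0.0560, 0.2140, 0.4160, 0.6980, 1.0000
Σ (Xₖ−Xₖ₋₁)(Yₖ+Yₖ₋₁) = (1/5)(0.0560+0.0000) + (1/5)(0.2140+0.0560) + (1/5)(0.4160+0.2140) + (1/5)(0.6980+0.4160) + (1/5)(1.0000+0.6980)
  = 0.0112 + 0.0540 + 0.1260 + 0.2228 + 0.3396 = 0.7536
G = 1 − 0.7536 = 0.2464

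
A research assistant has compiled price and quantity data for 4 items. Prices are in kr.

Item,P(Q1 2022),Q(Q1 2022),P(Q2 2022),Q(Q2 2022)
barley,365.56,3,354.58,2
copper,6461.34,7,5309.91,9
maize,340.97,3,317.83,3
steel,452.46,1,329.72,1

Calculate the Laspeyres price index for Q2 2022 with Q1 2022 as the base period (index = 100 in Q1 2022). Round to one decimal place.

82.7

Laspeyres price index uses base-period quantities as weights.
ΣP(Q2 2022)·Q(Q1 2022) = 354.58×3 + 5309.91×7 + 317.83×3 + 329.72×1 = 1063.74 + 37169.37 + 953.49 + 329.72 = 39516.32
ΣP(Q1 2022)·Q(Q1 2022) = 365.56×3 + 6461.34×7 + 340.97×3 + 452.46×1 = 1096.68 + 45229.38 + 1022.91 + 452.46 = 47801.43
Index = 39516.32 / 47801.43 × 100 = 82.6677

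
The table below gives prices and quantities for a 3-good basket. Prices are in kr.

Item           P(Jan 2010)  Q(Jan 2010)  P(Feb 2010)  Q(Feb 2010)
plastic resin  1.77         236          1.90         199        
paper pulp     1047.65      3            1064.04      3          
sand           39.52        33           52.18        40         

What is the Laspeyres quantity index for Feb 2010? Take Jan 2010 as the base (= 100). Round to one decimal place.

104.3

Laspeyres quantity index uses base-period prices as weights.
ΣP(Jan 2010)·Q(Feb 2010) = 1.77×199 + 1047.65×3 + 39.52×40 = 352.23 + 3142.95 + 1580.8 = 5075.98
ΣP(Jan 2010)·Q(Jan 2010) = 1.77×236 + 1047.65×3 + 39.52×33 = 417.72 + 3142.95 + 1304.16 = 4864.83
Index = 5075.98 / 4864.83 × 100 = 104.3403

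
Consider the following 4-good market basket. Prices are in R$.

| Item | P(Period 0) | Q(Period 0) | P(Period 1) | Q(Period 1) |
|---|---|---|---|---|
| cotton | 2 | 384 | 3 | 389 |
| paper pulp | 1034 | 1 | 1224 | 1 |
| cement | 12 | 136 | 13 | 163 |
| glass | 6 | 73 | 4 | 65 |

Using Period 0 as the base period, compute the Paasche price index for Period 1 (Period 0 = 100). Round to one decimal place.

114.7

Paasche price index uses current-period quantities as weights.
ΣP(Period 1)·Q(Period 1) = 3×389 + 1224×1 + 13×163 + 4×65 = 1167 + 1224 + 2119 + 260 = 4770
ΣP(Period 0)·Q(Period 1) = 2×389 + 1034×1 + 12×163 + 6×65 = 778 + 1034 + 1956 + 390 = 4158
Index = 4770 / 4158 × 100 = 114.7186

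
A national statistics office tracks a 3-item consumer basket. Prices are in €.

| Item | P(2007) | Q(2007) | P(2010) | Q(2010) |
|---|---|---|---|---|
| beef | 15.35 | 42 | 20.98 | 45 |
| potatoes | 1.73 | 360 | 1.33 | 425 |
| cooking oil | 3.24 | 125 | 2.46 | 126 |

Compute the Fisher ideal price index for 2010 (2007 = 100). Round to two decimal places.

Laspeyres component (base-period weights):
ΣP(2010)Q(2007) = 20.98×42 + 1.33×360 + 2.46×125 = 881.16 + 478.8 + 307.5 = 1667.46
ΣP(2007)Q(2007) = 15.35×42 + 1.73×360 + 3.24×125 = 644.7 + 622.8 + 405 = 1672.5
L = 1667.46 / 1672.5 × 100 = 99.6987
Paasche component (current-period weights):
ΣP(2010)Q(2010) = 20.98×45 + 1.33×425 + 2.46×126 = 944.1 + 565.25 + 309.96 = 1819.31
ΣP(2007)Q(2010) = 15.35×45 + 1.73×425 + 3.24×126 = 690.75 + 735.25 + 408.24 = 1834.24
P = 1819.31 / 1834.24 × 100 = 99.1860
Fisher = √(L × P) = √(99.6987 × 99.1860) = 99.4420

99.44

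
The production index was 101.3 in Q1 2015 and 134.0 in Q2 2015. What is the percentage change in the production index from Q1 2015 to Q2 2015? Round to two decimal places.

32.28%

Change = (134.0 − 101.3) / 101.3 × 100
       = 32.7 / 101.3 × 100 = 32.2804%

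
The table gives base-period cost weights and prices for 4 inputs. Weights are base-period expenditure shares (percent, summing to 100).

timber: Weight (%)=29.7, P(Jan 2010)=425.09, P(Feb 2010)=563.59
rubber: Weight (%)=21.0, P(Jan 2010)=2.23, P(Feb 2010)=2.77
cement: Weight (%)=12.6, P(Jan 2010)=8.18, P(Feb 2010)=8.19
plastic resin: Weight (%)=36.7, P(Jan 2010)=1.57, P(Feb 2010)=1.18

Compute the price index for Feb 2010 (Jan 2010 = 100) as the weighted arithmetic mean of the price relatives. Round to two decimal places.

timber: 29.7 × (563.59/425.09) = 29.7 × 1.325813 = 39.3767
rubber: 21.0 × (2.77/2.23) = 21.0 × 1.242152 = 26.0852
cement: 12.6 × (8.19/8.18) = 12.6 × 1.001222 = 12.6154
plastic resin: 36.7 × (1.18/1.57) = 36.7 × 0.751592 = 27.5834
Index = Σ wᵢ·(p₁ᵢ/p₀ᵢ) = 39.3767 + 26.0852 + 12.6154 + 27.5834 = 105.6607

105.66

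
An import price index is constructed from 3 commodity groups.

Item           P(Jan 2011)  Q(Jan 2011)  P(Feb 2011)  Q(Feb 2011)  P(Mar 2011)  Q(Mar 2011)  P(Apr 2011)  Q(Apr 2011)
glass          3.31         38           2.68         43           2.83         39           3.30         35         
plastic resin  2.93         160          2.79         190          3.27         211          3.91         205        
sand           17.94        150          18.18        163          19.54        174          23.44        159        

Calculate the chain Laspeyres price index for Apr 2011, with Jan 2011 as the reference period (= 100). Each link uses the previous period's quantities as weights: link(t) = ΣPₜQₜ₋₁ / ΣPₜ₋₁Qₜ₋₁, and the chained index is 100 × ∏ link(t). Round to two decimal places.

130.00

Link Jan 2011→Feb 2011:
ΣP(Feb 2011)Q(Jan 2011) = 2.68×38 + 2.79×160 + 18.18×150 = 101.84 + 446.4 + 2727 = 3275.24
ΣP(Jan 2011)Q(Jan 2011) = 3.31×38 + 2.93×160 + 17.94×150 = 125.78 + 468.8 + 2691 = 3285.58
link = 3275.24/3285.58 = 0.996853
Link Feb 2011→Mar 2011:
ΣP(Mar 2011)Q(Feb 2011) = 2.83×43 + 3.27×190 + 19.54×163 = 121.69 + 621.3 + 3185.02 = 3928.01
ΣP(Feb 2011)Q(Feb 2011) = 2.68×43 + 2.79×190 + 18.18×163 = 115.24 + 530.1 + 2963.34 = 3608.68
link = 3928.01/3608.68 = 1.088489
Link Mar 2011→Apr 2011:
ΣP(Apr 2011)Q(Mar 2011) = 3.30×39 + 3.91×211 + 23.44×174 = 128.7 + 825.01 + 4078.56 = 5032.27
ΣP(Mar 2011)Q(Mar 2011) = 2.83×39 + 3.27×211 + 19.54×174 = 110.37 + 689.97 + 3399.96 = 4200.3
link = 5032.27/4200.3 = 1.198074
Chained index = 100 × 0.996853 × 1.088489 × 1.198074 = 129.9987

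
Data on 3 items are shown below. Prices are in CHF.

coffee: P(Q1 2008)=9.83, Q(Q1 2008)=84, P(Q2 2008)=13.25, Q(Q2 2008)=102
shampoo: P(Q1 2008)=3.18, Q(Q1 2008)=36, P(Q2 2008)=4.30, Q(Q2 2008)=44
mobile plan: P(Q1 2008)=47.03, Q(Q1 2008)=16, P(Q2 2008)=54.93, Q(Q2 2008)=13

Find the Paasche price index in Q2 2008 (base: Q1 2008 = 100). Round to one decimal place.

Paasche price index uses current-period quantities as weights.
ΣP(Q2 2008)·Q(Q2 2008) = 13.25×102 + 4.30×44 + 54.93×13 = 1351.5 + 189.2 + 714.09 = 2254.79
ΣP(Q1 2008)·Q(Q2 2008) = 9.83×102 + 3.18×44 + 47.03×13 = 1002.66 + 139.92 + 611.39 = 1753.97
Index = 2254.79 / 1753.97 × 100 = 128.5535

128.6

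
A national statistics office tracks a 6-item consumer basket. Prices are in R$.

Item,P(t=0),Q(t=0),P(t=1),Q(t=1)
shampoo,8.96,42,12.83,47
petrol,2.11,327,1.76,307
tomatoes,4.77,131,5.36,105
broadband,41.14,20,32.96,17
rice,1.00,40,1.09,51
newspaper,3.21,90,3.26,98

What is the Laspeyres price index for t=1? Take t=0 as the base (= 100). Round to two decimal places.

Laspeyres price index uses base-period quantities as weights.
ΣP(t=1)·Q(t=0) = 12.83×42 + 1.76×327 + 5.36×131 + 32.96×20 + 1.09×40 + 3.26×90 = 538.86 + 575.52 + 702.16 + 659.2 + 43.6 + 293.4 = 2812.74
ΣP(t=0)·Q(t=0) = 8.96×42 + 2.11×327 + 4.77×131 + 41.14×20 + 1.00×40 + 3.21×90 = 376.32 + 689.97 + 624.87 + 822.8 + 40 + 288.9 = 2842.86
Index = 2812.74 / 2842.86 × 100 = 98.9405

98.94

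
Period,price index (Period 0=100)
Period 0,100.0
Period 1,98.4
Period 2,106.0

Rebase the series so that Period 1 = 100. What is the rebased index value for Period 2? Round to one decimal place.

Rebased(Period 2) = 106.0 / 98.4 × 100 = 107.7236

107.7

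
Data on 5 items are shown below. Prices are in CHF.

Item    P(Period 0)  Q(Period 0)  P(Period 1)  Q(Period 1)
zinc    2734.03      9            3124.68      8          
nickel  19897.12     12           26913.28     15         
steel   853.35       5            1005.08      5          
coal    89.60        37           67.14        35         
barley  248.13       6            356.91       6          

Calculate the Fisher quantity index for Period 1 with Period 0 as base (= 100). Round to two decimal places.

Laspeyres component (base-period weights):
ΣP(Period 0)Q(Period 1) = 2734.03×8 + 19897.12×15 + 853.35×5 + 89.60×35 + 248.13×6 = 21872.24 + 298456.8 + 4266.75 + 3136 + 1488.78 = 329220.57
ΣP(Period 0)Q(Period 0) = 2734.03×9 + 19897.12×12 + 853.35×5 + 89.60×37 + 248.13×6 = 24606.27 + 238765.44 + 4266.75 + 3315.2 + 1488.78 = 272442.44
L = 329220.57 / 272442.44 × 100 = 120.8404
Paasche component (current-period weights):
ΣP(Period 1)Q(Period 1) = 3124.68×8 + 26913.28×15 + 1005.08×5 + 67.14×35 + 356.91×6 = 24997.44 + 403699.2 + 5025.4 + 2349.9 + 2141.46 = 438213.4
ΣP(Period 1)Q(Period 0) = 3124.68×9 + 26913.28×12 + 1005.08×5 + 67.14×37 + 356.91×6 = 28122.12 + 322959.36 + 5025.4 + 2484.18 + 2141.46 = 360732.52
P = 438213.4 / 360732.52 × 100 = 121.4788
Fisher = √(L × P) = √(120.8404 × 121.4788) = 121.1592

121.16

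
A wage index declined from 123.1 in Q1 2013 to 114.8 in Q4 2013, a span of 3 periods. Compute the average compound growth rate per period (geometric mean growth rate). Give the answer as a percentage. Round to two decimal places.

Growth factor = (114.8/123.1)^(1/3) = (0.932575)^(1/3) = 0.977000
Growth rate = 0.977000 − 1 = -0.023000 = -2.3000%

-2.30%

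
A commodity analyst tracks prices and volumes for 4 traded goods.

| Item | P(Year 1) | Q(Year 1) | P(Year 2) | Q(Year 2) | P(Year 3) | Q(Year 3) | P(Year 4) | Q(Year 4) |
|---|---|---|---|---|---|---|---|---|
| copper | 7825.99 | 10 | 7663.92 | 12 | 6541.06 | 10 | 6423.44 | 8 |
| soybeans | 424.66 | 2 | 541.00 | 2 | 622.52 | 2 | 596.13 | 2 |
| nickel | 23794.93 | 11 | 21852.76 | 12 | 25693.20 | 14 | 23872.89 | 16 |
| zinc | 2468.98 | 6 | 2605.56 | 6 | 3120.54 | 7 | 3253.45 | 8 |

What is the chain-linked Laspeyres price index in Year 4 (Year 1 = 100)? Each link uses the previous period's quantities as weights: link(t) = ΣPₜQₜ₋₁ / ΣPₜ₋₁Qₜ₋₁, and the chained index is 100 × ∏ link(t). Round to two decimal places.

Link Year 1→Year 2:
ΣP(Year 2)Q(Year 1) = 7663.92×10 + 541.00×2 + 21852.76×11 + 2605.56×6 = 76639.2 + 1082 + 240380.36 + 15633.36 = 333734.92
ΣP(Year 1)Q(Year 1) = 7825.99×10 + 424.66×2 + 23794.93×11 + 2468.98×6 = 78259.9 + 849.32 + 261744.23 + 14813.88 = 355667.33
link = 333734.92/355667.33 = 0.938334
Link Year 2→Year 3:
ΣP(Year 3)Q(Year 2) = 6541.06×12 + 622.52×2 + 25693.20×12 + 3120.54×6 = 78492.72 + 1245.04 + 308318.4 + 18723.24 = 406779.4
ΣP(Year 2)Q(Year 2) = 7663.92×12 + 541.00×2 + 21852.76×12 + 2605.56×6 = 91967.04 + 1082 + 262233.12 + 15633.36 = 370915.52
link = 406779.4/370915.52 = 1.096690
Link Year 3→Year 4:
ΣP(Year 4)Q(Year 3) = 6423.44×10 + 596.13×2 + 23872.89×14 + 3253.45×7 = 64234.4 + 1192.26 + 334220.46 + 22774.15 = 422421.27
ΣP(Year 3)Q(Year 3) = 6541.06×10 + 622.52×2 + 25693.20×14 + 3120.54×7 = 65410.6 + 1245.04 + 359704.8 + 21843.78 = 448204.22
link = 422421.27/448204.22 = 0.942475
Chained index = 100 × 0.938334 × 1.096690 × 0.942475 = 96.9865

96.99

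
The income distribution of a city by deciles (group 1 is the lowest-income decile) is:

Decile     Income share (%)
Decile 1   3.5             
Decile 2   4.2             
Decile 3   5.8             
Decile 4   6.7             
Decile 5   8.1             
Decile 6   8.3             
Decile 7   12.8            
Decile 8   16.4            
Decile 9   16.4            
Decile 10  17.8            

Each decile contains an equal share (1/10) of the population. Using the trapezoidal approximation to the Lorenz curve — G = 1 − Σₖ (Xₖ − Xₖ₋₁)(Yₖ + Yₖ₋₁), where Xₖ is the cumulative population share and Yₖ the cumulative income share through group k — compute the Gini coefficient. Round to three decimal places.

Cumulative income shares Yₖ: 0.0350, 0.0770, 0.1350, 0.2020, 0.2830, 0.3660, 0.4940, 0.6580, 0.8220, 1.0000
Σ (Xₖ−Xₖ₋₁)(Yₖ+Yₖ₋₁) = (1/10)(0.0350+0.0000) + (1/10)(0.0770+0.0350) + (1/10)(0.1350+0.0770) + (1/10)(0.2020+0.1350) + (1/10)(0.2830+0.2020) + (1/10)(0.3660+0.2830) + (1/10)(0.4940+0.3660) + (1/10)(0.6580+0.4940) + (1/10)(0.8220+0.6580) + (1/10)(1.0000+0.8220)
  = 0.0035 + 0.0112 + 0.0212 + 0.0337 + 0.0485 + 0.0649 + 0.0860 + 0.1152 + 0.1480 + 0.1822 = 0.7144
G = 1 − 0.7144 = 0.2856

0.286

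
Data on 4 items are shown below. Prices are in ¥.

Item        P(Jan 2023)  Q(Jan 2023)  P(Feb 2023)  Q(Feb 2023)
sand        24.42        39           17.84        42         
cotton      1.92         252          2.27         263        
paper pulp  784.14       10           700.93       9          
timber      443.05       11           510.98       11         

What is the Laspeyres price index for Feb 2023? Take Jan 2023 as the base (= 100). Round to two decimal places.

Laspeyres price index uses base-period quantities as weights.
ΣP(Feb 2023)·Q(Jan 2023) = 17.84×39 + 2.27×252 + 700.93×10 + 510.98×11 = 695.76 + 572.04 + 7009.3 + 5620.78 = 13897.88
ΣP(Jan 2023)·Q(Jan 2023) = 24.42×39 + 1.92×252 + 784.14×10 + 443.05×11 = 952.38 + 483.84 + 7841.4 + 4873.55 = 14151.17
Index = 13897.88 / 14151.17 × 100 = 98.2101

98.21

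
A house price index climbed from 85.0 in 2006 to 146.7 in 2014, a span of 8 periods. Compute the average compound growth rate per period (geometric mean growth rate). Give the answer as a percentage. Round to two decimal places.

Growth factor = (146.7/85.0)^(1/8) = (1.725882)^(1/8) = 1.070598
Growth rate = 1.070598 − 1 = 0.070598 = 7.0598%

7.06%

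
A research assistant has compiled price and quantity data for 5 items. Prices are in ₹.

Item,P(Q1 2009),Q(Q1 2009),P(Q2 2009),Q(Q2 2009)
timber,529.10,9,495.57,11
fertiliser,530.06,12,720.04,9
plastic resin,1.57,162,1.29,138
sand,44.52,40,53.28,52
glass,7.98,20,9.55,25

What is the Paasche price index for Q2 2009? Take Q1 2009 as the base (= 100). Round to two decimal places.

113.49

Paasche price index uses current-period quantities as weights.
ΣP(Q2 2009)·Q(Q2 2009) = 495.57×11 + 720.04×9 + 1.29×138 + 53.28×52 + 9.55×25 = 5451.27 + 6480.36 + 178.02 + 2770.56 + 238.75 = 15118.96
ΣP(Q1 2009)·Q(Q2 2009) = 529.10×11 + 530.06×9 + 1.57×138 + 44.52×52 + 7.98×25 = 5820.1 + 4770.54 + 216.66 + 2315.04 + 199.5 = 13321.84
Index = 15118.96 / 13321.84 × 100 = 113.4900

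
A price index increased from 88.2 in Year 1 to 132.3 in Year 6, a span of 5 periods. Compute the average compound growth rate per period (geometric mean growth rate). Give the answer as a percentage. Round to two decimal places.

8.45%

Growth factor = (132.3/88.2)^(1/5) = (1.500000)^(1/5) = 1.084472
Growth rate = 1.084472 − 1 = 0.084472 = 8.4472%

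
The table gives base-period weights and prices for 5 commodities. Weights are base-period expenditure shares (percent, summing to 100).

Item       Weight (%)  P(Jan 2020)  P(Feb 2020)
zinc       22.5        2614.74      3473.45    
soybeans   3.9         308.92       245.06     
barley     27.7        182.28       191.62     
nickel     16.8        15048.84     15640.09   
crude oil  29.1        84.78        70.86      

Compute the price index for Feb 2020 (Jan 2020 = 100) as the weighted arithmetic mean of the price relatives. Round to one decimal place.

zinc: 22.5 × (3473.45/2614.74) = 22.5 × 1.328411 = 29.8893
soybeans: 3.9 × (245.06/308.92) = 3.9 × 0.793280 = 3.0938
barley: 27.7 × (191.62/182.28) = 27.7 × 1.051240 = 29.1193
nickel: 16.8 × (15640.09/15048.84) = 16.8 × 1.039289 = 17.4601
crude oil: 29.1 × (70.86/84.78) = 29.1 × 0.835810 = 24.3221
Index = Σ wᵢ·(p₁ᵢ/p₀ᵢ) = 29.8893 + 3.0938 + 29.1193 + 17.4601 + 24.3221 = 103.8845

103.9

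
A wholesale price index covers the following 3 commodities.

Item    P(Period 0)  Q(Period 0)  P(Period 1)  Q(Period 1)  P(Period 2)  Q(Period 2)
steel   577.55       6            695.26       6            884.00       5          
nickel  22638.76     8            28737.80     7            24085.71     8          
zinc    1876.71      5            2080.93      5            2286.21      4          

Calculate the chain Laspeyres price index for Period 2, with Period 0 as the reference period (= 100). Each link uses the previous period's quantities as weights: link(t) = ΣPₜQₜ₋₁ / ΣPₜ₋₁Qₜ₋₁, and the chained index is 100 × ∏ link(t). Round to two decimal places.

108.28

Link Period 0→Period 1:
ΣP(Period 1)Q(Period 0) = 695.26×6 + 28737.80×8 + 2080.93×5 = 4171.56 + 229902.4 + 10404.65 = 244478.61
ΣP(Period 0)Q(Period 0) = 577.55×6 + 22638.76×8 + 1876.71×5 = 3465.3 + 181110.08 + 9383.55 = 193958.93
link = 244478.61/193958.93 = 1.260466
Link Period 1→Period 2:
ΣP(Period 2)Q(Period 1) = 884.00×6 + 24085.71×7 + 2286.21×5 = 5304 + 168599.97 + 11431.05 = 185335.02
ΣP(Period 1)Q(Period 1) = 695.26×6 + 28737.80×7 + 2080.93×5 = 4171.56 + 201164.6 + 10404.65 = 215740.81
link = 185335.02/215740.81 = 0.859063
Chained index = 100 × 1.260466 × 0.859063 = 108.2820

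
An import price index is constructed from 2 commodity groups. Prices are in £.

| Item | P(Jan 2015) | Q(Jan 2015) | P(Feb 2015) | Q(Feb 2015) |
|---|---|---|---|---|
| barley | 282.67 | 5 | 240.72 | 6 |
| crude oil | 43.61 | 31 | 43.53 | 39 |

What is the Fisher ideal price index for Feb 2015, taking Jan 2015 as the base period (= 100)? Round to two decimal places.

92.41

Laspeyres component (base-period weights):
ΣP(Feb 2015)Q(Jan 2015) = 240.72×5 + 43.53×31 = 1203.6 + 1349.43 = 2553.03
ΣP(Jan 2015)Q(Jan 2015) = 282.67×5 + 43.61×31 = 1413.35 + 1351.91 = 2765.26
L = 2553.03 / 2765.26 × 100 = 92.3251
Paasche component (current-period weights):
ΣP(Feb 2015)Q(Feb 2015) = 240.72×6 + 43.53×39 = 1444.32 + 1697.67 = 3141.99
ΣP(Jan 2015)Q(Feb 2015) = 282.67×6 + 43.61×39 = 1696.02 + 1700.79 = 3396.81
P = 3141.99 / 3396.81 × 100 = 92.4983
Fisher = √(L × P) = √(92.3251 × 92.4983) = 92.4117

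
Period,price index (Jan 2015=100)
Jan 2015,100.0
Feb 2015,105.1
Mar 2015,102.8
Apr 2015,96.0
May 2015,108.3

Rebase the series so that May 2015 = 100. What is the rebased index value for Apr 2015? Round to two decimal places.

88.64

Rebased(Apr 2015) = 96.0 / 108.3 × 100 = 88.6427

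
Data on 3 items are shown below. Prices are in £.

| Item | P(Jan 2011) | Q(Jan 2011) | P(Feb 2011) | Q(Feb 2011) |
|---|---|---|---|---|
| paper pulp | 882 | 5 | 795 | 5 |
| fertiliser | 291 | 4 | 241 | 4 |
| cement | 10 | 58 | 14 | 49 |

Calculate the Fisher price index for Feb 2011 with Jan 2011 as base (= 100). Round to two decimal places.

Laspeyres component (base-period weights):
ΣP(Feb 2011)Q(Jan 2011) = 795×5 + 241×4 + 14×58 = 3975 + 964 + 812 = 5751
ΣP(Jan 2011)Q(Jan 2011) = 882×5 + 291×4 + 10×58 = 4410 + 1164 + 580 = 6154
L = 5751 / 6154 × 100 = 93.4514
Paasche component (current-period weights):
ΣP(Feb 2011)Q(Feb 2011) = 795×5 + 241×4 + 14×49 = 3975 + 964 + 686 = 5625
ΣP(Jan 2011)Q(Feb 2011) = 882×5 + 291×4 + 10×49 = 4410 + 1164 + 490 = 6064
P = 5625 / 6064 × 100 = 92.7606
Fisher = √(L × P) = √(93.4514 × 92.7606) = 93.1053

93.11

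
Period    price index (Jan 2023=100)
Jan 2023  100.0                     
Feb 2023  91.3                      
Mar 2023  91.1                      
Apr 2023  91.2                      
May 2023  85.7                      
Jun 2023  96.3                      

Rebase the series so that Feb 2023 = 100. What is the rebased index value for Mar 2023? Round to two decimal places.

99.78

Rebased(Mar 2023) = 91.1 / 91.3 × 100 = 99.7809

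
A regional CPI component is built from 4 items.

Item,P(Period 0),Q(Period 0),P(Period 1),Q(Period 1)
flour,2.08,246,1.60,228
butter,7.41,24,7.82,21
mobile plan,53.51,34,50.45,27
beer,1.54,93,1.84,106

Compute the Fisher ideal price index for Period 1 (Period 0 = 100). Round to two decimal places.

Laspeyres component (base-period weights):
ΣP(Period 1)Q(Period 0) = 1.60×246 + 7.82×24 + 50.45×34 + 1.84×93 = 393.6 + 187.68 + 1715.3 + 171.12 = 2467.7
ΣP(Period 0)Q(Period 0) = 2.08×246 + 7.41×24 + 53.51×34 + 1.54×93 = 511.68 + 177.84 + 1819.34 + 143.22 = 2652.08
L = 2467.7 / 2652.08 × 100 = 93.0477
Paasche component (current-period weights):
ΣP(Period 1)Q(Period 1) = 1.60×228 + 7.82×21 + 50.45×27 + 1.84×106 = 364.8 + 164.22 + 1362.15 + 195.04 = 2086.21
ΣP(Period 0)Q(Period 1) = 2.08×228 + 7.41×21 + 53.51×27 + 1.54×106 = 474.24 + 155.61 + 1444.77 + 163.24 = 2237.86
P = 2086.21 / 2237.86 × 100 = 93.2234
Fisher = √(L × P) = √(93.0477 × 93.2234) = 93.1355

93.14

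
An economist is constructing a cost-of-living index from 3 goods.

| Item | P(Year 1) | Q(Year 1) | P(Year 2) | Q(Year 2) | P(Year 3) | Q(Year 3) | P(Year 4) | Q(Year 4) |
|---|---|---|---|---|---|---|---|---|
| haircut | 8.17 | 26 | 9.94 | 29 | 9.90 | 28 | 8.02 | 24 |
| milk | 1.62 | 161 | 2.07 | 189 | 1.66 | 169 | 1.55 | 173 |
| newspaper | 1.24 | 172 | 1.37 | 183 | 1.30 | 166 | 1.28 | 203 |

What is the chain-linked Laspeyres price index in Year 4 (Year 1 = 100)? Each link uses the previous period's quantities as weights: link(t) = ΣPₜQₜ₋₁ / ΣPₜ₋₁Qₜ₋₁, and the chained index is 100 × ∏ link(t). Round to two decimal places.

98.19

Link Year 1→Year 2:
ΣP(Year 2)Q(Year 1) = 9.94×26 + 2.07×161 + 1.37×172 = 258.44 + 333.27 + 235.64 = 827.35
ΣP(Year 1)Q(Year 1) = 8.17×26 + 1.62×161 + 1.24×172 = 212.42 + 260.82 + 213.28 = 686.52
link = 827.35/686.52 = 1.205136
Link Year 2→Year 3:
ΣP(Year 3)Q(Year 2) = 9.90×29 + 1.66×189 + 1.30×183 = 287.1 + 313.74 + 237.9 = 838.74
ΣP(Year 2)Q(Year 2) = 9.94×29 + 2.07×189 + 1.37×183 = 288.26 + 391.23 + 250.71 = 930.2
link = 838.74/930.2 = 0.901677
Link Year 3→Year 4:
ΣP(Year 4)Q(Year 3) = 8.02×28 + 1.55×169 + 1.28×166 = 224.56 + 261.95 + 212.48 = 698.99
ΣP(Year 3)Q(Year 3) = 9.90×28 + 1.66×169 + 1.30×166 = 277.2 + 280.54 + 215.8 = 773.54
link = 698.99/773.54 = 0.903625
Chained index = 100 × 1.205136 × 0.901677 × 0.903625 = 98.1918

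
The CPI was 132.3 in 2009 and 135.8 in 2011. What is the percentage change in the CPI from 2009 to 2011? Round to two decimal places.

2.65%

Change = (135.8 − 132.3) / 132.3 × 100
       = 3.5 / 132.3 × 100 = 2.6455%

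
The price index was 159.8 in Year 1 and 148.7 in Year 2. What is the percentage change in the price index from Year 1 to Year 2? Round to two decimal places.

-6.95%

Change = (148.7 − 159.8) / 159.8 × 100
       = -11.1 / 159.8 × 100 = -6.9462%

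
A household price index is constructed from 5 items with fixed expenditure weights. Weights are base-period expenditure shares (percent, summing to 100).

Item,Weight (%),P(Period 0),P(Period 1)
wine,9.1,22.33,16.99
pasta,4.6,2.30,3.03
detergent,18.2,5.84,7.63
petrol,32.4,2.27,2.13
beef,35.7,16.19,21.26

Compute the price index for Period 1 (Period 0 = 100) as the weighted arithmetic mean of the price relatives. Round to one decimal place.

114.0

wine: 9.1 × (16.99/22.33) = 9.1 × 0.760860 = 6.9238
pasta: 4.6 × (3.03/2.30) = 4.6 × 1.317391 = 6.0600
detergent: 18.2 × (7.63/5.84) = 18.2 × 1.306507 = 23.7784
petrol: 32.4 × (2.13/2.27) = 32.4 × 0.938326 = 30.4018
beef: 35.7 × (21.26/16.19) = 35.7 × 1.313156 = 46.8797
Index = Σ wᵢ·(p₁ᵢ/p₀ᵢ) = 6.9238 + 6.0600 + 23.7784 + 30.4018 + 46.8797 = 114.0437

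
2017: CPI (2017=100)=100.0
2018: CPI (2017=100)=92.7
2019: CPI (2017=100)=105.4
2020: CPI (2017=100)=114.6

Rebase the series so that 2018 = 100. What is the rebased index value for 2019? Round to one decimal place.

Rebased(2019) = 105.4 / 92.7 × 100 = 113.7001

113.7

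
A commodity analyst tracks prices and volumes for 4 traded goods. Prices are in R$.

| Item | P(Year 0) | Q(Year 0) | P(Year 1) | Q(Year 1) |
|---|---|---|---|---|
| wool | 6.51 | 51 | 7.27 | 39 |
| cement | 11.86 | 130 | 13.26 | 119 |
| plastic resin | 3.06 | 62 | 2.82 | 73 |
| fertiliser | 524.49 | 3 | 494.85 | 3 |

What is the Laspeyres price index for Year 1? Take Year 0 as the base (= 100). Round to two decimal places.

103.22

Laspeyres price index uses base-period quantities as weights.
ΣP(Year 1)·Q(Year 0) = 7.27×51 + 13.26×130 + 2.82×62 + 494.85×3 = 370.77 + 1723.8 + 174.84 + 1484.55 = 3753.96
ΣP(Year 0)·Q(Year 0) = 6.51×51 + 11.86×130 + 3.06×62 + 524.49×3 = 332.01 + 1541.8 + 189.72 + 1573.47 = 3637
Index = 3753.96 / 3637 × 100 = 103.2158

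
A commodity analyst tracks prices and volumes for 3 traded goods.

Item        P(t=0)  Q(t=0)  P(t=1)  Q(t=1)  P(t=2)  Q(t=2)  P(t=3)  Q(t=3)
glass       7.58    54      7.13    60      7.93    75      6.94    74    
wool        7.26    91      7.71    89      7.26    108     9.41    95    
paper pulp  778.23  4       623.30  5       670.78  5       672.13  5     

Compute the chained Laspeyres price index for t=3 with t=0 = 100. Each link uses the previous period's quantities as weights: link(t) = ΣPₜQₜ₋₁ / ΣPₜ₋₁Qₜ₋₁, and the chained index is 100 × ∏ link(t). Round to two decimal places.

93.70

Link t=0→t=1:
ΣP(t=1)Q(t=0) = 7.13×54 + 7.71×91 + 623.30×4 = 385.02 + 701.61 + 2493.2 = 3579.83
ΣP(t=0)Q(t=0) = 7.58×54 + 7.26×91 + 778.23×4 = 409.32 + 660.66 + 3112.92 = 4182.9
link = 3579.83/4182.9 = 0.855825
Link t=1→t=2:
ΣP(t=2)Q(t=1) = 7.93×60 + 7.26×89 + 670.78×5 = 475.8 + 646.14 + 3353.9 = 4475.84
ΣP(t=1)Q(t=1) = 7.13×60 + 7.71×89 + 623.30×5 = 427.8 + 686.19 + 3116.5 = 4230.49
link = 4475.84/4230.49 = 1.057996
Link t=2→t=3:
ΣP(t=3)Q(t=2) = 6.94×75 + 9.41×108 + 672.13×5 = 520.5 + 1016.28 + 3360.65 = 4897.43
ΣP(t=2)Q(t=2) = 7.93×75 + 7.26×108 + 670.78×5 = 594.75 + 784.08 + 3353.9 = 4732.73
link = 4897.43/4732.73 = 1.034800
Chained index = 100 × 0.855825 × 1.057996 × 1.034800 = 93.6969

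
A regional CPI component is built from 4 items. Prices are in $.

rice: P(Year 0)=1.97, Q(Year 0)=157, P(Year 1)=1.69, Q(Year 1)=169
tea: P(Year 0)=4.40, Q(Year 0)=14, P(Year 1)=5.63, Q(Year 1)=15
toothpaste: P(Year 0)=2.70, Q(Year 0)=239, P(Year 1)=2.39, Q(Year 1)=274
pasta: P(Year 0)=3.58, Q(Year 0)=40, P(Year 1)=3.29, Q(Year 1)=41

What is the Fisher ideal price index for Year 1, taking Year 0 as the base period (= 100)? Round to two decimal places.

90.26

Laspeyres component (base-period weights):
ΣP(Year 1)Q(Year 0) = 1.69×157 + 5.63×14 + 2.39×239 + 3.29×40 = 265.33 + 78.82 + 571.21 + 131.6 = 1046.96
ΣP(Year 0)Q(Year 0) = 1.97×157 + 4.40×14 + 2.70×239 + 3.58×40 = 309.29 + 61.6 + 645.3 + 143.2 = 1159.39
L = 1046.96 / 1159.39 × 100 = 90.3027
Paasche component (current-period weights):
ΣP(Year 1)Q(Year 1) = 1.69×169 + 5.63×15 + 2.39×274 + 3.29×41 = 285.61 + 84.45 + 654.86 + 134.89 = 1159.81
ΣP(Year 0)Q(Year 1) = 1.97×169 + 4.40×15 + 2.70×274 + 3.58×41 = 332.93 + 66 + 739.8 + 146.78 = 1285.51
P = 1159.81 / 1285.51 × 100 = 90.2218
Fisher = √(L × P) = √(90.3027 × 90.2218) = 90.2622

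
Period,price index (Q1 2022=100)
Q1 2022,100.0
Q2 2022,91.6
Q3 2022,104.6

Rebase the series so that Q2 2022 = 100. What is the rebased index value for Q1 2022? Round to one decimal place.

Rebased(Q1 2022) = 100.0 / 91.6 × 100 = 109.1703

109.2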